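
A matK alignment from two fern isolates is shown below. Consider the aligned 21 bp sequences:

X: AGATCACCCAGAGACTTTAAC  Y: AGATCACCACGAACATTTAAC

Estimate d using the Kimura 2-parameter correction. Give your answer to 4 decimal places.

Of 21 sites, 1 differences are transitions and 4 are transversions, so P = 1/21 ≈ 0.047619 and Q = 4/21 ≈ 0.190476.
Under the Kimura two-parameter model, d = −½ ln(1 − 2P − Q) − ¼ ln(1 − 2Q).
1 − 2P − Q = 0.714286, giving −½ ln(0.714286) = 0.168236.
1 − 2Q = 0.619048, giving −¼ ln(0.619048) = 0.119893.
d = 0.168236 + 0.119893 = 0.288129.

0.2881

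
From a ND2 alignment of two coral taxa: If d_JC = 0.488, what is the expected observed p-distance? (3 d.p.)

0.359

p = (3/4)(1 − e^(−4d/3)) = 0.75 × (1 − e^(-0.650667)) = 0.75 × (1 − 0.521698) = 0.358727.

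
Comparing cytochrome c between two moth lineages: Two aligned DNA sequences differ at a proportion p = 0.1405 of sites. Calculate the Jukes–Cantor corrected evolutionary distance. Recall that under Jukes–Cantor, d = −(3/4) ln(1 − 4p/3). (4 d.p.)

0.1556

d = −(3/4) ln(1 − 4p/3) = −0.75 ln(1 − 0.187333) = −0.75 ln(0.812667)
  = −0.75 × (-0.207434) = 0.155576 substitutions/site.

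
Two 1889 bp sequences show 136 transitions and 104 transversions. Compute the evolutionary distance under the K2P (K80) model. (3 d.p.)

0.140

P = 136/1889 ≈ 0.071996 and Q = 104/1889 ≈ 0.055056.
Under the Kimura two-parameter model, d = −½ ln(1 − 2P − Q) − ¼ ln(1 − 2Q).
1 − 2P − Q = 0.800952, giving −½ ln(0.800952) = 0.110977.
1 − 2Q = 0.889888, giving −¼ ln(0.889888) = 0.029165.
d = 0.110977 + 0.029165 = 0.140142.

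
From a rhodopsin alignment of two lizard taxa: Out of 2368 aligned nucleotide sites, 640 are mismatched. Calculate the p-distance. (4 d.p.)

0.2703

p = 640/2368 = 0.270270… ≈ 0.2703 (to 4 d.p.).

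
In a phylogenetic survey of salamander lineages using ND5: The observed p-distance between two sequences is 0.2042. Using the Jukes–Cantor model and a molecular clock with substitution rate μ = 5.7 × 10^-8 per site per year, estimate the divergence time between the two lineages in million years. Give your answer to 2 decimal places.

d = −(3/4) ln(1 − 4p/3) = −0.75 ln(1 − 0.272267) = −0.75 ln(0.727733)
  = −0.75 × (-0.317821) = 0.238366 substitutions/site.
Under a molecular clock d = 2μt, so t = d/(2μ) = 0.238366 / (2 × 5.7 × 10^-8) = 2.09 million years.

2.09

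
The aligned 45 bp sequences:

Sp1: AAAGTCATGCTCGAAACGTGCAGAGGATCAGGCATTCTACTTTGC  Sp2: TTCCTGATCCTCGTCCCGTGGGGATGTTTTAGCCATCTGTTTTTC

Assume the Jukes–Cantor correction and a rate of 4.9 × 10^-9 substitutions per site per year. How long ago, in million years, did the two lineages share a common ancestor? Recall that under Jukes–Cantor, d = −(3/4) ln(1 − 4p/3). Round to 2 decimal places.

The sequences differ at 21 of 45 sites, so p = 21/45 ≈ 0.466667.
d = −(3/4) ln(1 − 4p/3) = −0.75 ln(1 − 0.622223) = −0.75 ln(0.377777)
  = −0.75 × (-0.973451) = 0.730088 substitutions/site.
Under a molecular clock d = 2μt, so t = d/(2μ) = 0.730088 / (2 × 4.9 × 10^-9) = 74.50 million years.

74.50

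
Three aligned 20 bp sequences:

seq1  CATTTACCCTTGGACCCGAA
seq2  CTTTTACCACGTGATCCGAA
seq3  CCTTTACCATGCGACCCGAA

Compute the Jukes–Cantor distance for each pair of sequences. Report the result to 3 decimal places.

seq1–seq2: 6/20 sites differ → p = 0.3, d = −0.75 ln(1 − 0.4) = 0.383119 ≈ 0.383.
seq1–seq3: 4/20 sites differ → p = 0.2, d = −0.75 ln(1 − 0.266667) = 0.232617 ≈ 0.233.
seq2–seq3: 4/20 sites differ → p = 0.2, d = −0.75 ln(1 − 0.266667) = 0.232617 ≈ 0.233.

d(seq1,seq2) = 0.383, d(seq1,seq3) = 0.233, d(seq2,seq3) = 0.233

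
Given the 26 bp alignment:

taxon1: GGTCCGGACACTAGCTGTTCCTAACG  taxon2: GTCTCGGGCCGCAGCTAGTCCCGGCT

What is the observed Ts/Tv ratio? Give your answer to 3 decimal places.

1.600

Transitions are A↔G and C↔T; transversions are all other mismatches.
Transitions: 8. Transversions: 5.
R = 8/5 = 1.600.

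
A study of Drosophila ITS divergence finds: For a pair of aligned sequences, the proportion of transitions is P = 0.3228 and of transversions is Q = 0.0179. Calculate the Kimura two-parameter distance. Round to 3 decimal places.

Under the Kimura two-parameter model, d = −½ ln(1 − 2P − Q) − ¼ ln(1 − 2Q).
1 − 2P − Q = 0.3365, giving −½ ln(0.3365) = 0.544579.
1 − 2Q = 0.9642, giving −¼ ln(0.9642) = 0.009114.
d = 0.544579 + 0.009114 = 0.553693.

0.554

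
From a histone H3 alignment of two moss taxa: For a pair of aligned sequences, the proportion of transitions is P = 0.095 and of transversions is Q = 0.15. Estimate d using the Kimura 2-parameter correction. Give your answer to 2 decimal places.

Under the Kimura two-parameter model, d = −½ ln(1 − 2P − Q) − ¼ ln(1 − 2Q).
1 − 2P − Q = 0.66, giving −½ ln(0.66) = 0.207758.
1 − 2Q = 0.7, giving −¼ ln(0.7) = 0.089169.
d = 0.207758 + 0.089169 = 0.296927.

0.30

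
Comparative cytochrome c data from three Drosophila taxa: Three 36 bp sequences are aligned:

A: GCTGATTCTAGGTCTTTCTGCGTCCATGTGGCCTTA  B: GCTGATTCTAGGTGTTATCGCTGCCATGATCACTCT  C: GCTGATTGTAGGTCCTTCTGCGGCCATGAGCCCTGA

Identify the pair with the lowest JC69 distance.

A and C

A–B: 12/36 differ, p = 0.333, d = 0.441.
A–C: 6/36 differ, p = 0.167, d = 0.188.
B–C: 11/36 differ, p = 0.306, d = 0.392.
The smallest distance is between A and C.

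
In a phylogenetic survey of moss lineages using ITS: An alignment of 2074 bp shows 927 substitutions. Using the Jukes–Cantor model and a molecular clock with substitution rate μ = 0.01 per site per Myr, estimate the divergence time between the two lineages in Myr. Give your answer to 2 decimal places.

33.98

p = 927/2074 ≈ 0.446962.
d = −(3/4) ln(1 − 4p/3) = −0.75 ln(1 − 0.595949) = −0.75 ln(0.404051)
  = −0.75 × (-0.906214) = 0.679661 substitutions/site.
Under a molecular clock d = 2μt, so t = d/(2μ) = 0.679661 / (2 × 0.01) = 33.98 Myr.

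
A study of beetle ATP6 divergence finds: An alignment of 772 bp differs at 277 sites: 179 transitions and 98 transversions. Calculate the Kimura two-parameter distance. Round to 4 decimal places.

P = 179/772 ≈ 0.231865 and Q = 98/772 ≈ 0.126943.
Under the Kimura two-parameter model, d = −½ ln(1 − 2P − Q) − ¼ ln(1 − 2Q).
1 − 2P − Q = 0.409327, giving −½ ln(0.409327) = 0.446620.
1 − 2Q = 0.746114, giving −¼ ln(0.746114) = 0.073219.
d = 0.446620 + 0.073219 = 0.519839.

0.5198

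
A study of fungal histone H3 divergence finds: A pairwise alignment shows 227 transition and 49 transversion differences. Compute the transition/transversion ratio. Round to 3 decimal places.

4.633

R = 227/49 = 4.632653… ≈ 4.633 (to 3 d.p.).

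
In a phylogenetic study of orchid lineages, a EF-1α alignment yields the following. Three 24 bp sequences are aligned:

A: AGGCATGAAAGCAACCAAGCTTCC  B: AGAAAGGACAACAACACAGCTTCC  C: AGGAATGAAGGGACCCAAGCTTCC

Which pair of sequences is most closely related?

A–B: 7/24 differ, p = 0.292, d = 0.369.
A–C: 4/24 differ, p = 0.167, d = 0.188.
B–C: 9/24 differ, p = 0.375, d = 0.520.
The smallest distance is between A and C.

A and C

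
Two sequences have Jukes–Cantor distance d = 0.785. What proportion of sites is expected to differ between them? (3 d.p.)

0.487

p = (3/4)(1 − e^(−4d/3)) = 0.75 × (1 − e^(-1.046667)) = 0.75 × (1 − 0.351106) = 0.486671.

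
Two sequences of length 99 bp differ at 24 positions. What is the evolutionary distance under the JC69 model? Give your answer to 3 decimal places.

p = 24/99 ≈ 0.242424.
d = −(3/4) ln(1 − 4p/3) = −0.75 ln(1 − 0.323232) = −0.75 ln(0.676768)
  = −0.75 × (-0.390427) = 0.292820 substitutions/site.

0.293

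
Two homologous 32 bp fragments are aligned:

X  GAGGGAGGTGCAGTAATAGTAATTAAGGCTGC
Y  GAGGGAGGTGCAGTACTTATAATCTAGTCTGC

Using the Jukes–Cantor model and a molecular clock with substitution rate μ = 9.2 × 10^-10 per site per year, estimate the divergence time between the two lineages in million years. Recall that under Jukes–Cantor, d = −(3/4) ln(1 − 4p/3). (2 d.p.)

The sequences differ at 6 of 32 sites (16, 18, 19, 24, 25, 28), so p = 6/32 = 0.1875.
d = −(3/4) ln(1 − 4p/3) = −0.75 ln(1 − 0.25) = −0.75 ln(0.75)
  = −0.75 × (-0.287682) = 0.215762 substitutions/site.
Under a molecular clock d = 2μt, so t = d/(2μ) = 0.215762 / (2 × 9.2 × 10^-10) = 117.26 million years.

117.26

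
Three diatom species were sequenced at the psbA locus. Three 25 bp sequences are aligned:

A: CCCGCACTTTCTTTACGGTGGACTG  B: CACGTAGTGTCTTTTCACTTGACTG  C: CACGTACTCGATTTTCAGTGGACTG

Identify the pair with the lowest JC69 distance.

B and C

A–B: 8/25 differ, p = 0.320, d = 0.417.
A–C: 7/25 differ, p = 0.280, d = 0.351.
B–C: 6/25 differ, p = 0.240, d = 0.289.
The smallest distance is between B and C.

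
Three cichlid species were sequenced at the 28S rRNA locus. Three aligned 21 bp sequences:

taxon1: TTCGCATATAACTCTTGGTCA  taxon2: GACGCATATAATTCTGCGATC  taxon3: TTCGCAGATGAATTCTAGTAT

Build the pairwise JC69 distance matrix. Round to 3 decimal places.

taxon1–taxon2: 8/21 sites differ → p ≈ 0.380952, d = −0.75 ln(1 − 0.507936) = 0.531860 ≈ 0.532.
taxon1–taxon3: 8/21 sites differ → p ≈ 0.380952, d = −0.75 ln(1 − 0.507936) = 0.531860 ≈ 0.532.
taxon2–taxon3: 12/21 sites differ → p ≈ 0.571429, d = −0.75 ln(1 − 0.761905) = 1.076314 ≈ 1.076.

d(taxon1,taxon2) = 0.532, d(taxon1,taxon3) = 0.532, d(taxon2,taxon3) = 1.076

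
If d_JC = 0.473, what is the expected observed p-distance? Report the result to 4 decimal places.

0.3508

p = (3/4)(1 − e^(−4d/3)) = 0.75 × (1 − e^(-0.630667)) = 0.75 × (1 − 0.532237) = 0.350822.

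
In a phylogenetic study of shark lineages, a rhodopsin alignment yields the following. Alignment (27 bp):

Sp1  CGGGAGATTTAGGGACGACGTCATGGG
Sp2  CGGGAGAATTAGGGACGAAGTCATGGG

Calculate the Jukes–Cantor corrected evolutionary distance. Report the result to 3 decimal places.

The sequences differ at 2 of 27 sites (8, 19), so p = 2/27 ≈ 0.074074.
d = −(3/4) ln(1 − 4p/3) = −0.75 ln(1 − 0.098765) = −0.75 ln(0.901235)
  = −0.75 × (-0.103989) = 0.077992 substitutions/site.

0.078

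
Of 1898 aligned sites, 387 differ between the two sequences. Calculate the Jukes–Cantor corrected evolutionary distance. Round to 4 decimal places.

0.2380

p = 387/1898 ≈ 0.203899.
d = −(3/4) ln(1 − 4p/3) = −0.75 ln(1 − 0.271865) = −0.75 ln(0.728135)
  = −0.75 × (-0.317269) = 0.237952 substitutions/site.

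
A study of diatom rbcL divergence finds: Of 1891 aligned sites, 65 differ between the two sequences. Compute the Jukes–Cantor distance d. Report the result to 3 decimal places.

0.035

p = 65/1891 ≈ 0.034373.
d = −(3/4) ln(1 − 4p/3) = −0.75 ln(1 − 0.045831) = −0.75 ln(0.954169)
  = −0.75 × (-0.046914) = 0.035186 substitutions/site.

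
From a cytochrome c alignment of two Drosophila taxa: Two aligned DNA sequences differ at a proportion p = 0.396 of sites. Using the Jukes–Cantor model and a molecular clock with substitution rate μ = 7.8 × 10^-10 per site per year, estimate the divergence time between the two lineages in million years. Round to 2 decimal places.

d = −(3/4) ln(1 − 4p/3) = −0.75 ln(1 − 0.528) = −0.75 ln(0.472)
  = −0.75 × (-0.750776) = 0.563082 substitutions/site.
Under a molecular clock d = 2μt, so t = d/(2μ) = 0.563082 / (2 × 7.8 × 10^-10) = 360.95 million years.

360.95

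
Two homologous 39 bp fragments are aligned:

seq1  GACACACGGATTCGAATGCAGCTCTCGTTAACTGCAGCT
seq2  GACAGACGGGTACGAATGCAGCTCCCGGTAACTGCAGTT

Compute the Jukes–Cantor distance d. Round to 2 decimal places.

0.17

The sequences differ at 6 of 39 sites (5, 10, 12, 25, 28, 38), so p = 6/39 ≈ 0.153846.
d = −(3/4) ln(1 − 4p/3) = −0.75 ln(1 − 0.205128) = −0.75 ln(0.794872)
  = −0.75 × (-0.229574) = 0.172181 substitutions/site.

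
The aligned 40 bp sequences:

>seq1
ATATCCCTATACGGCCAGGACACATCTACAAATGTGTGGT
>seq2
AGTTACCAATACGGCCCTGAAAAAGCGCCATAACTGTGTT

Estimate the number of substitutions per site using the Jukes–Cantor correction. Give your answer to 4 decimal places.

The sequences differ at 15 of 40 sites, so p = 15/40 = 0.375.
d = −(3/4) ln(1 − 4p/3) = −0.75 ln(1 − 0.5) = −0.75 ln(0.5)
  = −0.75 × (-0.693147) = 0.519860 substitutions/site.

0.5199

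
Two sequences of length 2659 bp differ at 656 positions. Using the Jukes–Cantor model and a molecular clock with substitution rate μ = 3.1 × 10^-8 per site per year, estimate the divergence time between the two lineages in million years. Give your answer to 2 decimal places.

4.83

p = 656/2659 ≈ 0.246709.
d = −(3/4) ln(1 − 4p/3) = −0.75 ln(1 − 0.328945) = −0.75 ln(0.671055)
  = −0.75 × (-0.398904) = 0.299178 substitutions/site.
Under a molecular clock d = 2μt, so t = d/(2μ) = 0.299178 / (2 × 3.1 × 10^-8) = 4.83 million years.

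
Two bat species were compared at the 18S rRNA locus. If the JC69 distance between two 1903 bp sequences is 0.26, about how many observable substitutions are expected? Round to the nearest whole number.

Invert JC69: p = (3/4)(1 − e^(−4d/3)) = 0.75 × (1 − e^(-0.346667)) = 0.75 × (1 − 0.707041) = 0.219719.
Expected differing sites = pL ≈ 0.219719 × 1903 = 418.125257 ≈ 418.

418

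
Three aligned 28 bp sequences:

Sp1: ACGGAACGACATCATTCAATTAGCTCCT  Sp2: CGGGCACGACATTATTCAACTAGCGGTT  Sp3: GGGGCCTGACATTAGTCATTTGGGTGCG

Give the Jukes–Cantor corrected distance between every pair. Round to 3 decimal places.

Sp1–Sp2: 8/28 sites differ → p ≈ 0.285714, d = −0.75 ln(1 − 0.380952) = 0.359679 ≈ 0.360.
Sp1–Sp3: 12/28 sites differ → p ≈ 0.428571, d = −0.75 ln(1 − 0.571428) = 0.635472 ≈ 0.635.
Sp2–Sp3: 11/28 sites differ → p ≈ 0.392857, d = −0.75 ln(1 − 0.523809) = 0.556452 ≈ 0.556.

d(Sp1,Sp2) = 0.360, d(Sp1,Sp3) = 0.635, d(Sp2,Sp3) = 0.556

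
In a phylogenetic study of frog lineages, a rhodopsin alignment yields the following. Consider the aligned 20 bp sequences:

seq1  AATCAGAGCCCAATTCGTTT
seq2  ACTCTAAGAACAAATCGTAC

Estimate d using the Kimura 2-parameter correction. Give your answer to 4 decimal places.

0.5756

Of 20 sites, 2 differences are transitions and 6 are transversions, so P = 2/20 = 0.1 and Q = 6/20 = 0.3.
Under the Kimura two-parameter model, d = −½ ln(1 − 2P − Q) − ¼ ln(1 − 2Q).
1 − 2P − Q = 0.5, giving −½ ln(0.5) = 0.346574.
1 − 2Q = 0.4, giving −¼ ln(0.4) = 0.229073.
d = 0.346574 + 0.229073 = 0.575647.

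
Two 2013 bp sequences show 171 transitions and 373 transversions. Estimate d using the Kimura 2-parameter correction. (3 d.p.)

P = 171/2013 ≈ 0.084948 and Q = 373/2013 ≈ 0.185296.
Under the Kimura two-parameter model, d = −½ ln(1 − 2P − Q) − ¼ ln(1 − 2Q).
1 − 2P − Q = 0.644808, giving −½ ln(0.644808) = 0.219401.
1 − 2Q = 0.629408, giving −¼ ln(0.629408) = 0.115744.
d = 0.219401 + 0.115744 = 0.335145.

0.335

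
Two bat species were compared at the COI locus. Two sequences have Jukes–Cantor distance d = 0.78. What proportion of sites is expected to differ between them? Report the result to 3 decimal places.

p = (3/4)(1 − e^(−4d/3)) = 0.75 × (1 − e^(-1.04)) = 0.75 × (1 − 0.353455) = 0.484909.

0.485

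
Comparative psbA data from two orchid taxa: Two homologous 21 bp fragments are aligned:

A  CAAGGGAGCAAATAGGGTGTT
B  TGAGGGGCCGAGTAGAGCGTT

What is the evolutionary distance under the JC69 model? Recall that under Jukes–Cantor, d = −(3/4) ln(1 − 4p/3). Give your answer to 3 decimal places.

0.532

The sequences differ at 8 of 21 sites (1, 2, 7, 8, 10, 12, 16, 18), so p = 8/21 ≈ 0.380952.
d = −(3/4) ln(1 − 4p/3) = −0.75 ln(1 − 0.507936) = −0.75 ln(0.492064)
  = −0.75 × (-0.709146) = 0.531860 substitutions/site.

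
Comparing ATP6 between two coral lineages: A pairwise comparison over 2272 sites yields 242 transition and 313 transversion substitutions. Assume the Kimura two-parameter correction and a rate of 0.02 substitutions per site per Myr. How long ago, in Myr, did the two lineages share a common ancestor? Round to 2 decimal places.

7.41

P = 242/2272 ≈ 0.106514 and Q = 313/2272 ≈ 0.137764.
Under the Kimura two-parameter model, d = −½ ln(1 − 2P − Q) − ¼ ln(1 − 2Q).
1 − 2P − Q = 0.649208, giving −½ ln(0.649208) = 0.216001.
1 − 2Q = 0.724472, giving −¼ ln(0.724472) = 0.080578.
d = 0.216001 + 0.080578 = 0.296579.
Under a molecular clock d = 2μt, so t = d/(2μ) = 0.296579 / (2 × 0.02) = 7.41 Myr.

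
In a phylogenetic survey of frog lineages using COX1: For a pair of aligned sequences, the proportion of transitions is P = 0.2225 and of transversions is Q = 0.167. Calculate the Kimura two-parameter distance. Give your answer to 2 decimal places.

0.57

Under the Kimura two-parameter model, d = −½ ln(1 − 2P − Q) − ¼ ln(1 − 2Q).
1 − 2P − Q = 0.388, giving −½ ln(0.388) = 0.473375.
1 − 2Q = 0.666, giving −¼ ln(0.666) = 0.101616.
d = 0.473375 + 0.101616 = 0.574991.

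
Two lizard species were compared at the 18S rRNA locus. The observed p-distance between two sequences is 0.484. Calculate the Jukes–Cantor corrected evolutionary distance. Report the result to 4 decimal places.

d = −(3/4) ln(1 − 4p/3) = −0.75 ln(1 − 0.645333) = −0.75 ln(0.354667)
  = −0.75 × (-1.036576) = 0.777432 substitutions/site.

0.7774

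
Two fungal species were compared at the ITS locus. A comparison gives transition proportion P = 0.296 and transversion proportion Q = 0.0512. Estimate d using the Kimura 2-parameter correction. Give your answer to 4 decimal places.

Under the Kimura two-parameter model, d = −½ ln(1 − 2P − Q) − ¼ ln(1 − 2Q).
1 − 2P − Q = 0.3568, giving −½ ln(0.3568) = 0.515290.
1 − 2Q = 0.8976, giving −¼ ln(0.8976) = 0.027008.
d = 0.515290 + 0.027008 = 0.542298.

0.5423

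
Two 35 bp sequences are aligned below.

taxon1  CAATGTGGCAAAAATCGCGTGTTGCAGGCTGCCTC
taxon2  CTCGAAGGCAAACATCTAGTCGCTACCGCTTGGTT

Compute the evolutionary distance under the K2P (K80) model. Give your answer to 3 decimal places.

Of 35 sites, 3 differences are transitions and 16 are transversions, so P = 3/35 ≈ 0.085714 and Q = 16/35 ≈ 0.457143.
Under the Kimura two-parameter model, d = −½ ln(1 − 2P − Q) − ¼ ln(1 − 2Q).
1 − 2P − Q = 0.371429, giving −½ ln(0.371429) = 0.495199.
1 − 2Q = 0.085714, giving −¼ ln(0.085714) = 0.614185.
d = 0.495199 + 0.614185 = 1.109384.

1.109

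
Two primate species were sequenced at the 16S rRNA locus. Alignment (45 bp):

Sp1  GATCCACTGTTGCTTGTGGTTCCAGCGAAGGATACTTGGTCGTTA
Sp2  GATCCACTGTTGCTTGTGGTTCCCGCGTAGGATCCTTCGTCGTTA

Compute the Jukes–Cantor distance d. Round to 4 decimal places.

The sequences differ at 4 of 45 sites (24, 28, 34, 38), so p = 4/45 ≈ 0.088889.
d = −(3/4) ln(1 − 4p/3) = −0.75 ln(1 − 0.118519) = −0.75 ln(0.881481)
  = −0.75 × (-0.126152) = 0.094614 substitutions/site.

0.0946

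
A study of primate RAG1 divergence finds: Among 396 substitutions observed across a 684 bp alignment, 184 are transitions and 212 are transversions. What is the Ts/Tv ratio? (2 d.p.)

0.87

R = 184/212 = 0.867924… ≈ 0.87 (to 2 d.p.).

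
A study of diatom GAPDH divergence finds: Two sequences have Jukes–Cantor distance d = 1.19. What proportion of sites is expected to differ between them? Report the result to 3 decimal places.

0.597

p = (3/4)(1 − e^(−4d/3)) = 0.75 × (1 − e^(-1.586667)) = 0.75 × (1 − 0.204606) = 0.596546.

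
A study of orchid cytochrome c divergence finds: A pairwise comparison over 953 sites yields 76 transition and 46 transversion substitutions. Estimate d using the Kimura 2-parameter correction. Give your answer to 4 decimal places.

0.1418

P = 76/953 ≈ 0.079748 and Q = 46/953 ≈ 0.048269.
Under the Kimura two-parameter model, d = −½ ln(1 − 2P − Q) − ¼ ln(1 − 2Q).
1 − 2P − Q = 0.792235, giving −½ ln(0.792235) = 0.116449.
1 − 2Q = 0.903462, giving −¼ ln(0.903462) = 0.025380.
d = 0.116449 + 0.025380 = 0.141829.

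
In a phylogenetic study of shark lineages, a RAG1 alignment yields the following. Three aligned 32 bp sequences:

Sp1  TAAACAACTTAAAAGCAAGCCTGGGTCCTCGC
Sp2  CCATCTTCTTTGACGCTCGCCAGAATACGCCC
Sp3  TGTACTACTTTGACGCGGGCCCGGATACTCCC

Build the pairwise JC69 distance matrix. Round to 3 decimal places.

d(Sp1,Sp2) = 0.824, d(Sp1,Sp3) = 0.520, d(Sp2,Sp3) = 0.404

Sp1–Sp2: 16/32 sites differ → p = 0.5, d = −0.75 ln(1 − 0.666667) = 0.823960 ≈ 0.824.
Sp1–Sp3: 12/32 sites differ → p = 0.375, d = −0.75 ln(1 − 0.5) = 0.519860 ≈ 0.520.
Sp2–Sp3: 10/32 sites differ → p = 0.3125, d = −0.75 ln(1 − 0.416667) = 0.404248 ≈ 0.404.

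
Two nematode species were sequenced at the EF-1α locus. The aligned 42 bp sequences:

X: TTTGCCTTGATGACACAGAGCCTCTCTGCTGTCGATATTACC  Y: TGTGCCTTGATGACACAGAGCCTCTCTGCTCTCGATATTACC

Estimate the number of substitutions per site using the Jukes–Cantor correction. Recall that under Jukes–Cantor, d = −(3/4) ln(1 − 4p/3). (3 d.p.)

The sequences differ at 2 of 42 sites (2, 31), so p = 2/42 ≈ 0.047619.
d = −(3/4) ln(1 − 4p/3) = −0.75 ln(1 − 0.063492) = −0.75 ln(0.936508)
  = −0.75 × (-0.065597) = 0.049198 substitutions/site.

0.049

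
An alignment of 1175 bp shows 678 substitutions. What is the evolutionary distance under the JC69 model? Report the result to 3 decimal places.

1.100

p = 678/1175 ≈ 0.577021.
d = −(3/4) ln(1 − 4p/3) = −0.75 ln(1 − 0.769361) = −0.75 ln(0.230639)
  = −0.75 × (-1.466902) = 1.100177 substitutions/site.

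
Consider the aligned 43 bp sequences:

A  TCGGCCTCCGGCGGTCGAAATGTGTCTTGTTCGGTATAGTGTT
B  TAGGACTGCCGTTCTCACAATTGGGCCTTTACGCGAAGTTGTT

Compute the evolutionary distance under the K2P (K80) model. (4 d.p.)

0.7492

Of 43 sites, 4 differences are transitions and 16 are transversions, so P = 4/43 ≈ 0.093023 and Q = 16/43 ≈ 0.372093.
Under the Kimura two-parameter model, d = −½ ln(1 − 2P − Q) − ¼ ln(1 − 2Q).
1 − 2P − Q = 0.441861, giving −½ ln(0.441861) = 0.408380.
1 − 2Q = 0.255814, giving −¼ ln(0.255814) = 0.340826.
d = 0.408380 + 0.340826 = 0.749206.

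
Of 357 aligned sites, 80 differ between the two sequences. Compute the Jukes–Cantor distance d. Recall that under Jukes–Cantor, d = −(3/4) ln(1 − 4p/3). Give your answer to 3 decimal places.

p = 80/357 ≈ 0.22409.
d = −(3/4) ln(1 − 4p/3) = −0.75 ln(1 − 0.298787) = −0.75 ln(0.701213)
  = −0.75 × (-0.354944) = 0.266208 substitutions/site.

0.266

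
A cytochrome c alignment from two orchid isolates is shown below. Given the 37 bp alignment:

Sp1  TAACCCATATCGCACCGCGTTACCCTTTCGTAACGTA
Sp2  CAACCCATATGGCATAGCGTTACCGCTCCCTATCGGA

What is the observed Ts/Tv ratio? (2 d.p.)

Transitions are A↔G and C↔T; transversions are all other mismatches.
Transitions: 4. Transversions: 6.
R = 4/6 = 0.666666… ≈ 0.67 (to 2 d.p.).

0.67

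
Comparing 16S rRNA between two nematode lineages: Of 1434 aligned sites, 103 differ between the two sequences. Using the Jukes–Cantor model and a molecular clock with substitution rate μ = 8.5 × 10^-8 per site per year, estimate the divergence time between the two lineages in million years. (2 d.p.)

p = 103/1434 ≈ 0.071827.
d = −(3/4) ln(1 − 4p/3) = −0.75 ln(1 − 0.095769) = −0.75 ln(0.904231)
  = −0.75 × (-0.100670) = 0.075503 substitutions/site.
Under a molecular clock d = 2μt, so t = d/(2μ) = 0.075503 / (2 × 8.5 × 10^-8) = 0.44 million years.

0.44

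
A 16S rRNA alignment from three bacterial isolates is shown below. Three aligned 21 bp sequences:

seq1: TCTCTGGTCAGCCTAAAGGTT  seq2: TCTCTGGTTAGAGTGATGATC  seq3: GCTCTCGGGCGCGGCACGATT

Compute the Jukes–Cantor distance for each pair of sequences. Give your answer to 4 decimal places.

seq1–seq2: 7/21 sites differ → p ≈ 0.333333, d = −0.75 ln(1 − 0.444444) = 0.440839 ≈ 0.4408.
seq1–seq3: 10/21 sites differ → p ≈ 0.47619, d = −0.75 ln(1 − 0.63492) = 0.755729 ≈ 0.7557.
seq2–seq3: 10/21 sites differ → p ≈ 0.47619, d = −0.75 ln(1 − 0.63492) = 0.755729 ≈ 0.7557.

d(seq1,seq2) = 0.4408, d(seq1,seq3) = 0.7557, d(seq2,seq3) = 0.7557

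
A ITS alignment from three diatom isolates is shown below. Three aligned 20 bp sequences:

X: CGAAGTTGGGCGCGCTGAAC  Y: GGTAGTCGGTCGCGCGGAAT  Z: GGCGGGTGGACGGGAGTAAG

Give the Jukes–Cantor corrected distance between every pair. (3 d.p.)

X–Y: 6/20 sites differ → p = 0.3, d = −0.75 ln(1 − 0.4) = 0.383119 ≈ 0.383.
X–Z: 10/20 sites differ → p = 0.5, d = −0.75 ln(1 − 0.666667) = 0.823960 ≈ 0.824.
Y–Z: 9/20 sites differ → p = 0.45, d = −0.75 ln(1 − 0.6) = 0.687218 ≈ 0.687.

d(X,Y) = 0.383, d(X,Z) = 0.824, d(Y,Z) = 0.687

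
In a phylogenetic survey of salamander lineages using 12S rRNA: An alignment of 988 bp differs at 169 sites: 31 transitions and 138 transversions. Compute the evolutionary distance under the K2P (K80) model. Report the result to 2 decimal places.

P = 31/988 ≈ 0.031377 and Q = 138/988 ≈ 0.139676.
Under the Kimura two-parameter model, d = −½ ln(1 − 2P − Q) − ¼ ln(1 − 2Q).
1 − 2P − Q = 0.79757, giving −½ ln(0.79757) = 0.113093.
1 − 2Q = 0.720648, giving −¼ ln(0.720648) = 0.081901.
d = 0.113093 + 0.081901 = 0.194994.

0.19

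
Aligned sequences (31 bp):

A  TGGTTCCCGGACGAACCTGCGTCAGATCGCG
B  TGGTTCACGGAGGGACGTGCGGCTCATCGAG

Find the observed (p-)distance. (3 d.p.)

0.258

The sequences differ at 8 of 31 positions (sites 7, 12, 14, 17, 22, 24, 25, 30).
p = 8/31 = 0.258064… ≈ 0.258 (to 3 d.p.).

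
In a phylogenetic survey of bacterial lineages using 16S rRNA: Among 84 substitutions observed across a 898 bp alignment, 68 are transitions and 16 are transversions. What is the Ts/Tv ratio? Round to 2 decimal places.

4.25

R = 68/16 = 4.25.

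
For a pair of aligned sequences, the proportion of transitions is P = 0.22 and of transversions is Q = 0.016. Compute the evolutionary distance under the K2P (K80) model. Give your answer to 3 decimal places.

0.313

Under the Kimura two-parameter model, d = −½ ln(1 − 2P − Q) − ¼ ln(1 − 2Q).
1 − 2P − Q = 0.544, giving −½ ln(0.544) = 0.304403.
1 − 2Q = 0.968, giving −¼ ln(0.968) = 0.008131.
d = 0.304403 + 0.008131 = 0.312534.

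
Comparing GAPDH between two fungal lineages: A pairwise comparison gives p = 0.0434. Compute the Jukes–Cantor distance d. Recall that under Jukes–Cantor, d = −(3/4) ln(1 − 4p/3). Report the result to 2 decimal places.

0.04

d = −(3/4) ln(1 − 4p/3) = −0.75 ln(1 − 0.057867) = −0.75 ln(0.942133)
  = −0.75 × (-0.059609) = 0.044707 substitutions/site.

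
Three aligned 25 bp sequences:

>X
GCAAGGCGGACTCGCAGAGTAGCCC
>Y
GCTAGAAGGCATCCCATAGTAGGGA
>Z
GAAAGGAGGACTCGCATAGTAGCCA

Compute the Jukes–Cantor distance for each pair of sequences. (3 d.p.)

X–Y: 10/25 sites differ → p = 0.4, d = −0.75 ln(1 − 0.533333) = 0.571605 ≈ 0.572.
X–Z: 4/25 sites differ → p = 0.16, d = −0.75 ln(1 − 0.213333) = 0.179963 ≈ 0.180.
Y–Z: 8/25 sites differ → p = 0.32, d = −0.75 ln(1 − 0.426667) = 0.417216 ≈ 0.417.

d(X,Y) = 0.572, d(X,Z) = 0.180, d(Y,Z) = 0.417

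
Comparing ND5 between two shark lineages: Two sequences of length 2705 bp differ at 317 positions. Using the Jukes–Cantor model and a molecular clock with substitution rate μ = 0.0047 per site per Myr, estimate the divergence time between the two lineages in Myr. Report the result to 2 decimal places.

13.56

p = 317/2705 ≈ 0.11719.
d = −(3/4) ln(1 − 4p/3) = −0.75 ln(1 − 0.156253) = −0.75 ln(0.843747)
  = −0.75 × (-0.169903) = 0.127427 substitutions/site.
Under a molecular clock d = 2μt, so t = d/(2μ) = 0.127427 / (2 × 0.0047) = 13.56 Myr.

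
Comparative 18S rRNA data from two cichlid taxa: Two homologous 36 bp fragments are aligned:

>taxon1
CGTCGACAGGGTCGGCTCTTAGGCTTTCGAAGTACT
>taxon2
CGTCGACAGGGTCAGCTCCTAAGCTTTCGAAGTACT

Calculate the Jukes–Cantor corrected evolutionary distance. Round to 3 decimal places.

The sequences differ at 3 of 36 sites (14, 19, 22), so p = 3/36 ≈ 0.083333.
d = −(3/4) ln(1 − 4p/3) = −0.75 ln(1 − 0.111111) = −0.75 ln(0.888889)
  = −0.75 × (-0.117783) = 0.088337 substitutions/site.

0.088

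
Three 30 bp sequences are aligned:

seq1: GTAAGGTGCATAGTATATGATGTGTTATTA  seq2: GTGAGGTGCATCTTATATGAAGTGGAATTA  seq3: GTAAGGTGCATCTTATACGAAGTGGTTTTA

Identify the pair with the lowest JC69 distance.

seq1–seq2: 6/30 differ, p = 0.200, d = 0.233.
seq1–seq3: 6/30 differ, p = 0.200, d = 0.233.
seq2–seq3: 4/30 differ, p = 0.133, d = 0.147.
The smallest distance is between seq2 and seq3.

seq2 and seq3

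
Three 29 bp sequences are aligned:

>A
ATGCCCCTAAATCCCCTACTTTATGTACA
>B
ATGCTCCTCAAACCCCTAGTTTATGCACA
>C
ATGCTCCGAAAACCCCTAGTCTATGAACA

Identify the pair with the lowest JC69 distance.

A–B: 5/29 differ, p = 0.172, d = 0.196.
A–C: 6/29 differ, p = 0.207, d = 0.242.
B–C: 4/29 differ, p = 0.138, d = 0.152.
The smallest distance is between B and C.

B and C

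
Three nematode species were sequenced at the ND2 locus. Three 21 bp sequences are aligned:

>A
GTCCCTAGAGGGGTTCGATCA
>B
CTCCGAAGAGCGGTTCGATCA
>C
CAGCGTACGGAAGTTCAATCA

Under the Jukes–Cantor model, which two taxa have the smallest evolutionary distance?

A–B: 4/21 differ, p = 0.190, d = 0.220.
A–C: 9/21 differ, p = 0.429, d = 0.635.
B–C: 8/21 differ, p = 0.381, d = 0.532.
The smallest distance is between A and B.

A and B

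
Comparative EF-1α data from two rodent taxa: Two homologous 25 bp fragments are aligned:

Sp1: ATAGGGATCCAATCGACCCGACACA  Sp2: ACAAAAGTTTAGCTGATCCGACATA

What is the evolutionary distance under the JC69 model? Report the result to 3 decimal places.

The sequences differ at 12 of 25 sites, so p = 12/25 = 0.48.
d = −(3/4) ln(1 − 4p/3) = −0.75 ln(1 − 0.64) = −0.75 ln(0.36)
  = −0.75 × (-1.021651) = 0.766238 substitutions/site.

0.766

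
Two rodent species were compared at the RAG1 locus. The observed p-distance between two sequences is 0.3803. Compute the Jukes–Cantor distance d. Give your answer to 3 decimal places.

0.531

d = −(3/4) ln(1 − 4p/3) = −0.75 ln(1 − 0.507067) = −0.75 ln(0.492933)
  = −0.75 × (-0.707382) = 0.530537 substitutions/site.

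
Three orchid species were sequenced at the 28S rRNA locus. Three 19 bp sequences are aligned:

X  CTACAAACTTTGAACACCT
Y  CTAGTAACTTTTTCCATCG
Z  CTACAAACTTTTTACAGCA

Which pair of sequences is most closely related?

X and Z

X–Y: 7/19 differ, p = 0.368, d = 0.507.
X–Z: 4/19 differ, p = 0.211, d = 0.247.
Y–Z: 5/19 differ, p = 0.263, d = 0.324.
The smallest distance is between X and Z.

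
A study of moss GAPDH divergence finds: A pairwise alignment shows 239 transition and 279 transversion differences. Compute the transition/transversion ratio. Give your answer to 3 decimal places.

0.857

R = 239/279 = 0.856630… ≈ 0.857 (to 3 d.p.).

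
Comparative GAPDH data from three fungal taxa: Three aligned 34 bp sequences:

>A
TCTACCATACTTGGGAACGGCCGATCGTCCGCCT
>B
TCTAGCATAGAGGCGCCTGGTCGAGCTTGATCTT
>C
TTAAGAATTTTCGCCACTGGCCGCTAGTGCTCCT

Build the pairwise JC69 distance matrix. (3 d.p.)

d(A,B) = 0.665, d(A,C) = 0.665, d(B,C) = 0.741

A–B: 15/34 sites differ → p ≈ 0.441176, d = −0.75 ln(1 − 0.588235) = 0.665477 ≈ 0.665.
A–C: 15/34 sites differ → p ≈ 0.441176, d = −0.75 ln(1 − 0.588235) = 0.665477 ≈ 0.665.
B–C: 16/34 sites differ → p ≈ 0.470588, d = −0.75 ln(1 − 0.627451) = 0.740540 ≈ 0.741.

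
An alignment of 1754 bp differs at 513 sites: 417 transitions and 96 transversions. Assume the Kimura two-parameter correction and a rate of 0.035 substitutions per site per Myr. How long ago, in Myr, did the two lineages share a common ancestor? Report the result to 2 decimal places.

5.81

P = 417/1754 ≈ 0.237742 and Q = 96/1754 ≈ 0.054732.
Under the Kimura two-parameter model, d = −½ ln(1 − 2P − Q) − ¼ ln(1 − 2Q).
1 − 2P − Q = 0.469784, giving −½ ln(0.469784) = 0.377741.
1 − 2Q = 0.890536, giving −¼ ln(0.890536) = 0.028983.
d = 0.377741 + 0.028983 = 0.406724.
Under a molecular clock d = 2μt, so t = d/(2μ) = 0.406724 / (2 × 0.035) = 5.81 Myr.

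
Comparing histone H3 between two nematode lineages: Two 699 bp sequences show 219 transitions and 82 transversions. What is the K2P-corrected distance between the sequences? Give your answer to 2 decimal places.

0.75

P = 219/699 ≈ 0.313305 and Q = 82/699 ≈ 0.11731.
Under the Kimura two-parameter model, d = −½ ln(1 − 2P − Q) − ¼ ln(1 − 2Q).
1 − 2P − Q = 0.25608, giving −½ ln(0.25608) = 0.681133.
1 − 2Q = 0.76538, giving −¼ ln(0.76538) = 0.066846.
d = 0.681133 + 0.066846 = 0.747979.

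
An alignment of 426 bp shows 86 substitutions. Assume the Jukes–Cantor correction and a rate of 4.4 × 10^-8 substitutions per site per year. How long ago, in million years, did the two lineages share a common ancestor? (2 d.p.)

2.67

p = 86/426 ≈ 0.201878.
d = −(3/4) ln(1 − 4p/3) = −0.75 ln(1 − 0.269171) = −0.75 ln(0.730829)
  = −0.75 × (-0.313576) = 0.235182 substitutions/site.
Under a molecular clock d = 2μt, so t = d/(2μ) = 0.235182 / (2 × 4.4 × 10^-8) = 2.67 million years.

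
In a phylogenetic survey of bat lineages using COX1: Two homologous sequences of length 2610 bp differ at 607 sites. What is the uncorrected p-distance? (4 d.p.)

p = 607/2610 = 0.232567… ≈ 0.2326 (to 4 d.p.).

0.2326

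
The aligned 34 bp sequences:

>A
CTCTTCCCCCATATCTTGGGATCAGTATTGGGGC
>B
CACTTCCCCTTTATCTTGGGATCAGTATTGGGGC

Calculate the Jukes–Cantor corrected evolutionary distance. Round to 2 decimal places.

0.09

The sequences differ at 3 of 34 sites (2, 10, 11), so p = 3/34 ≈ 0.088235.
d = −(3/4) ln(1 − 4p/3) = −0.75 ln(1 − 0.117647) = −0.75 ln(0.882353)
  = −0.75 × (-0.125163) = 0.093872 substitutions/site.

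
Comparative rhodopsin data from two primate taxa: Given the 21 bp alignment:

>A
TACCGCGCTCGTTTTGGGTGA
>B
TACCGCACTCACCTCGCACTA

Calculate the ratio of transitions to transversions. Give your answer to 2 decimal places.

3.50

Transitions are A↔G and C↔T; transversions are all other mismatches.
Transitions: 7. Transversions: 2.
R = 7/2 = 3.50.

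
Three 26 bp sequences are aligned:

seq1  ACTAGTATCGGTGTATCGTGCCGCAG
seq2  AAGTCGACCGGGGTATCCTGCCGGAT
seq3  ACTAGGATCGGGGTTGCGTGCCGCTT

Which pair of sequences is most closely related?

seq1–seq2: 10/26 differ, p = 0.385, d = 0.539.
seq1–seq3: 6/26 differ, p = 0.231, d = 0.276.
seq2–seq3: 10/26 differ, p = 0.385, d = 0.539.
The smallest distance is between seq1 and seq3.

seq1 and seq3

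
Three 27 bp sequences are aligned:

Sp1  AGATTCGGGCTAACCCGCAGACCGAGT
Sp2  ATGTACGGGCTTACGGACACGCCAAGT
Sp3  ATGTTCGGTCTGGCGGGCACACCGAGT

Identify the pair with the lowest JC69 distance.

Sp2 and Sp3

Sp1–Sp2: 10/27 differ, p = 0.370, d = 0.511.
Sp1–Sp3: 8/27 differ, p = 0.296, d = 0.377.
Sp2–Sp3: 7/27 differ, p = 0.259, d = 0.318.
The smallest distance is between Sp2 and Sp3.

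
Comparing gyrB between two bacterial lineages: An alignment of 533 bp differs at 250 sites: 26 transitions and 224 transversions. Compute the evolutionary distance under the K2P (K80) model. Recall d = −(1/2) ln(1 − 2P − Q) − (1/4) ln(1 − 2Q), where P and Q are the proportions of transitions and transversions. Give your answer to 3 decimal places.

P = 26/533 ≈ 0.04878 and Q = 224/533 ≈ 0.420263.
Under the Kimura two-parameter model, d = −½ ln(1 − 2P − Q) − ¼ ln(1 − 2Q).
1 − 2P − Q = 0.482177, giving −½ ln(0.482177) = 0.364722.
1 − 2Q = 0.159474, giving −¼ ln(0.159474) = 0.458969.
d = 0.364722 + 0.458969 = 0.823691.

0.824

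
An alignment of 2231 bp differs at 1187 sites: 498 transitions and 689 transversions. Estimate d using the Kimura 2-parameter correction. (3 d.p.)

P = 498/2231 ≈ 0.223218 and Q = 689/2231 ≈ 0.30883.
Under the Kimura two-parameter model, d = −½ ln(1 − 2P − Q) − ¼ ln(1 − 2Q).
1 − 2P − Q = 0.244734, giving −½ ln(0.244734) = 0.703792.
1 − 2Q = 0.38234, giving −¼ ln(0.38234) = 0.240361.
d = 0.703792 + 0.240361 = 0.944153.

0.944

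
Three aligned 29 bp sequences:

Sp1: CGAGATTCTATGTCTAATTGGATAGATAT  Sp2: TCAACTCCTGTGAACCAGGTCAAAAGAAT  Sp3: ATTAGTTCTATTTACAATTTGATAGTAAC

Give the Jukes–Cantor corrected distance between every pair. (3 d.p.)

Sp1–Sp2: 18/29 sites differ → p ≈ 0.62069, d = −0.75 ln(1 − 0.827587) = 1.318397 ≈ 1.318.
Sp1–Sp3: 12/29 sites differ → p ≈ 0.413793, d = −0.75 ln(1 − 0.551724) = 0.601760 ≈ 0.602.
Sp2–Sp3: 16/29 sites differ → p ≈ 0.551724, d = −0.75 ln(1 − 0.735632) = 0.997810 ≈ 0.998.

d(Sp1,Sp2) = 1.318, d(Sp1,Sp3) = 0.602, d(Sp2,Sp3) = 0.998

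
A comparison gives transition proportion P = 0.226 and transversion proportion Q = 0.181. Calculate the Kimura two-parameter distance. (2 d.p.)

0.61

Under the Kimura two-parameter model, d = −½ ln(1 − 2P − Q) − ¼ ln(1 − 2Q).
1 − 2P − Q = 0.367, giving −½ ln(0.367) = 0.501197.
1 − 2Q = 0.638, giving −¼ ln(0.638) = 0.112354.
d = 0.501197 + 0.112354 = 0.613551.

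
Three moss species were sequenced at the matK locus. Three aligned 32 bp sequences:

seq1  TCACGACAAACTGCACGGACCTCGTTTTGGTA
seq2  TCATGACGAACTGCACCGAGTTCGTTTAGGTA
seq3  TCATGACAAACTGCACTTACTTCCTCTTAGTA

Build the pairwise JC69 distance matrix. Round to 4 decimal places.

seq1–seq2: 6/32 sites differ → p = 0.1875, d = −0.75 ln(1 − 0.25) = 0.215762 ≈ 0.2158.
seq1–seq3: 7/32 sites differ → p = 0.21875, d = −0.75 ln(1 − 0.291667) = 0.258631 ≈ 0.2586.
seq2–seq3: 8/32 sites differ → p = 0.25, d = −0.75 ln(1 − 0.333333) = 0.304098 ≈ 0.3041.

d(seq1,seq2) = 0.2158, d(seq1,seq3) = 0.2586, d(seq2,seq3) = 0.3041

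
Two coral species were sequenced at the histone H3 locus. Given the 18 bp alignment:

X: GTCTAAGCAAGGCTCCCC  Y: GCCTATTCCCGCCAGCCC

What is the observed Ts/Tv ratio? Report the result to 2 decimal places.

0.14

Transitions are A↔G and C↔T; transversions are all other mismatches.
Transitions: 1. Transversions: 7.
R = 1/7 = 0.142857… ≈ 0.14 (to 2 d.p.).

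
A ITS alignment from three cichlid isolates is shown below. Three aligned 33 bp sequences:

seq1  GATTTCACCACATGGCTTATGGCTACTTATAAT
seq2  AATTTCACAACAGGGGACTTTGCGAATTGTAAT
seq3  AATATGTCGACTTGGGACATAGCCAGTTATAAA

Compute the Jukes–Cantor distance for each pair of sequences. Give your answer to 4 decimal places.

seq1–seq2: 11/33 sites differ → p ≈ 0.333333, d = −0.75 ln(1 − 0.444444) = 0.440839 ≈ 0.4408.
seq1–seq3: 13/33 sites differ → p ≈ 0.393939, d = −0.75 ln(1 − 0.525252) = 0.558728 ≈ 0.5587.
seq2–seq3: 12/33 sites differ → p ≈ 0.363636, d = −0.75 ln(1 − 0.484848) = 0.497470 ≈ 0.4975.

d(seq1,seq2) = 0.4408, d(seq1,seq3) = 0.5587, d(seq2,seq3) = 0.4975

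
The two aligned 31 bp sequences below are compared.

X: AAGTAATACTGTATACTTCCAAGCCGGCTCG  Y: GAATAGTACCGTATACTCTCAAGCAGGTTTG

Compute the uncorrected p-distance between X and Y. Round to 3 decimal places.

The sequences differ at 9 of 31 positions (sites 1, 3, 6, 10, 18, 19, 25, 28, 30).
p = 9/31 = 0.290322… ≈ 0.290 (to 3 d.p.).

0.290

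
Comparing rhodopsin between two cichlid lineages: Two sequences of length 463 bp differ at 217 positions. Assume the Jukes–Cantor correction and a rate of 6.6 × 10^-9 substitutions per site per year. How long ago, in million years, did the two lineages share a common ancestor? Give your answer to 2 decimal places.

55.72

p = 217/463 ≈ 0.468683.
d = −(3/4) ln(1 − 4p/3) = −0.75 ln(1 − 0.624911) = −0.75 ln(0.375089)
  = −0.75 × (-0.980592) = 0.735444 substitutions/site.
Under a molecular clock d = 2μt, so t = d/(2μ) = 0.735444 / (2 × 6.6 × 10^-9) = 55.72 million years.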